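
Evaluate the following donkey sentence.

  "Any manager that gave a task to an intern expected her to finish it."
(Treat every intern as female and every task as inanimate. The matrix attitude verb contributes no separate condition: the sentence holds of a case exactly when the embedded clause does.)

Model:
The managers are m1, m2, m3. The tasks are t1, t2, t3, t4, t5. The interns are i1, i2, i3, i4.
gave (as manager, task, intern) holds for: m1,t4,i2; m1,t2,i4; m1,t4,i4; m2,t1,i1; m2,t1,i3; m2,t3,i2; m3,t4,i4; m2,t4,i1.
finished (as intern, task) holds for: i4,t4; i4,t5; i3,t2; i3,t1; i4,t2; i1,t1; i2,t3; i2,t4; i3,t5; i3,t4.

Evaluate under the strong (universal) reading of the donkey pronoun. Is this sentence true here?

"her" takes "an intern" as antecedent and "it" takes "a task"; both are donkey pronouns co-varying with the restrictor.
Strong reading: for every (m,t,i) with gave(m,t,i), finished(i,t).
Restrictor triples: (m1,t2,i4)→finished(i4,t2) ✓  (m1,t4,i2)→finished(i2,t4) ✓  (m1,t4,i4)→finished(i4,t4) ✓  (m2,t1,i1)→finished(i1,t1) ✓  (m2,t1,i3)→finished(i3,t1) ✓  (m2,t3,i2)→finished(i2,t3) ✓  (m2,t4,i1)→finished(i1,t4) ✗  (m3,t4,i4)→finished(i4,t4) ✓
Counterexample: (m2,t4,i1) — finished(i1,t4) does not hold.

False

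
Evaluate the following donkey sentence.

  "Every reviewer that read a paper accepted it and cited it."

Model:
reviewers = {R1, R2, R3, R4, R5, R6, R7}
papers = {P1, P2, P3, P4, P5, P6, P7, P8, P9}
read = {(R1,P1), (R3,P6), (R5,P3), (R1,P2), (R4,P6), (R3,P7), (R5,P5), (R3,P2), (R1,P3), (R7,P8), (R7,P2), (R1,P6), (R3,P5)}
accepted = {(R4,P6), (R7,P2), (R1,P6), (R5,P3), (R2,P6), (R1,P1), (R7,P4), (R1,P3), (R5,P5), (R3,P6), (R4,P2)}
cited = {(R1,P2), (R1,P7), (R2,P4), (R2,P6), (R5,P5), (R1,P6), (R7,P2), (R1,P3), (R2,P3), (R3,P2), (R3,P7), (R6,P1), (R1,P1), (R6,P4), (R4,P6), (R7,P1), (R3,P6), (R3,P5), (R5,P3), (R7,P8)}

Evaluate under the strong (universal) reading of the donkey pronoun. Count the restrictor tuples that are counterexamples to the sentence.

5

"it" takes "a paper" as antecedent — a donkey pronoun bound across the clause boundary.
Strong reading: for every (r,p) with read(r,p), accepted(r,p) ∧ cited(r,p).
Restrictor pairs: (R1,P1) ✓  (R1,P2) ✗  (R1,P3) ✓  (R1,P6) ✓  (R3,P2) ✗  (R3,P5) ✗  (R3,P6) ✓  (R3,P7) ✗  (R4,P6) ✓  (R5,P3) ✓  (R5,P5) ✓  (R7,P2) ✓  (R7,P8) ✗
Counterexamples (restrictor pairs failing the scope): 5.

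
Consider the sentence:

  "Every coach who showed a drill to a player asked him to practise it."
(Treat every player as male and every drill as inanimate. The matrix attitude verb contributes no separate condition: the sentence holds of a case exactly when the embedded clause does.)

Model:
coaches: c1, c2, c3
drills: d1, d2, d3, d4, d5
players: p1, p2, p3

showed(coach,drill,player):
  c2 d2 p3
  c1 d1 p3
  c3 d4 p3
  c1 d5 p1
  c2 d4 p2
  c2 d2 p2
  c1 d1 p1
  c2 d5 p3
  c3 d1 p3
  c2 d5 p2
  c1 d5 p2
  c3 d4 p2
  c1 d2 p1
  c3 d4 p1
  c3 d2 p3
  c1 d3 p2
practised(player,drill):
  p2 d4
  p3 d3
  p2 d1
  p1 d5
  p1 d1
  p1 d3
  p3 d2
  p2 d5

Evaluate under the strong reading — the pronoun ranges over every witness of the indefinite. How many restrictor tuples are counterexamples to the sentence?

8

"him" takes "a player" as antecedent and "it" takes "a drill"; both are donkey pronouns co-varying with the restrictor.
Strong reading: for every (c,d,p) with showed(c,d,p), practised(p,d).
Restrictor triples: (c1,d1,p1)→practised(p1,d1) ✓  (c1,d1,p3)→practised(p3,d1) ✗  (c1,d2,p1)→practised(p1,d2) ✗  (c1,d3,p2)→practised(p2,d3) ✗  (c1,d5,p1)→practised(p1,d5) ✓  (c1,d5,p2)→practised(p2,d5) ✓  (c2,d2,p2)→practised(p2,d2) ✗  (c2,d2,p3)→practised(p3,d2) ✓  (c2,d4,p2)→practised(p2,d4) ✓  (c2,d5,p2)→practised(p2,d5) ✓  (c2,d5,p3)→practised(p3,d5) ✗  (c3,d1,p3)→practised(p3,d1) ✗  (c3,d2,p3)→practised(p3,d2) ✓  (c3,d4,p1)→practised(p1,d4) ✗  (c3,d4,p2)→practised(p2,d4) ✓  (c3,d4,p3)→practised(p3,d4) ✗
Counterexamples (restrictor triples failing the scope): 8.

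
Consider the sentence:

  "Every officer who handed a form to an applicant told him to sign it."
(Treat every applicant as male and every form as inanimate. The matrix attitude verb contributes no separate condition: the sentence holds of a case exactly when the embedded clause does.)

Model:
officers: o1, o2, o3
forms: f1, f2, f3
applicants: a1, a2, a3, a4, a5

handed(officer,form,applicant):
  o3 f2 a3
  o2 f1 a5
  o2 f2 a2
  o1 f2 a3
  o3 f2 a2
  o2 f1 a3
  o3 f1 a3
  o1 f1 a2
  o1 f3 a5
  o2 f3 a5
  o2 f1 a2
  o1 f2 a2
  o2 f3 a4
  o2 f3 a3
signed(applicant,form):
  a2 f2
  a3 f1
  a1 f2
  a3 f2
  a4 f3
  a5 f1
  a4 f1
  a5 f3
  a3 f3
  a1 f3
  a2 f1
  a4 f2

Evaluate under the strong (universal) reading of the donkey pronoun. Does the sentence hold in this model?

"him" takes "an applicant" as antecedent and "it" takes "a form"; both are donkey pronouns co-varying with the restrictor.
Strong reading: for every (o,f,a) with handed(o,f,a), signed(a,f).
Restrictor triples: (o1,f1,a2)→signed(a2,f1) ✓  (o1,f2,a2)→signed(a2,f2) ✓  (o1,f2,a3)→signed(a3,f2) ✓  (o1,f3,a5)→signed(a5,f3) ✓  (o2,f1,a2)→signed(a2,f1) ✓  (o2,f1,a3)→signed(a3,f1) ✓  (o2,f1,a5)→signed(a5,f1) ✓  (o2,f2,a2)→signed(a2,f2) ✓  (o2,f3,a3)→signed(a3,f3) ✓  (o2,f3,a4)→signed(a4,f3) ✓  (o2,f3,a5)→signed(a5,f3) ✓  (o3,f1,a3)→signed(a3,f1) ✓  (o3,f2,a2)→signed(a2,f2) ✓  (o3,f2,a3)→signed(a3,f2) ✓
Every restrictor triple satisfies the scope.

True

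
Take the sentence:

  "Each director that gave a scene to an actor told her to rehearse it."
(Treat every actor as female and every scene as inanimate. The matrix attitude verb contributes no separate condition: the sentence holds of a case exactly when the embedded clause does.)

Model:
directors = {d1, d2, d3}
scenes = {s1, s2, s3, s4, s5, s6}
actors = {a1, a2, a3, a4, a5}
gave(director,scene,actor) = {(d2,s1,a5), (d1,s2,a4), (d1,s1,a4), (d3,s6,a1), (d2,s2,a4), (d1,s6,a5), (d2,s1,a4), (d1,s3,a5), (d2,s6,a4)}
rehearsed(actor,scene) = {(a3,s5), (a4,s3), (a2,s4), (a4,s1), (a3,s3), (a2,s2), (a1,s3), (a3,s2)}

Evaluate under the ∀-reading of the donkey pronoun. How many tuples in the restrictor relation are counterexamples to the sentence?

"her" takes "an actor" as antecedent and "it" takes "a scene"; both are donkey pronouns co-varying with the restrictor.
Strong reading: for every (d,s,a) with gave(d,s,a), rehearsed(a,s).
Restrictor triples: (d1,s1,a4)→rehearsed(a4,s1) ✓  (d1,s2,a4)→rehearsed(a4,s2) ✗  (d1,s3,a5)→rehearsed(a5,s3) ✗  (d1,s6,a5)→rehearsed(a5,s6) ✗  (d2,s1,a4)→rehearsed(a4,s1) ✓  (d2,s1,a5)→rehearsed(a5,s1) ✗  (d2,s2,a4)→rehearsed(a4,s2) ✗  (d2,s6,a4)→rehearsed(a4,s6) ✗  (d3,s6,a1)→rehearsed(a1,s6) ✗
Counterexamples (restrictor triples failing the scope): 7.

7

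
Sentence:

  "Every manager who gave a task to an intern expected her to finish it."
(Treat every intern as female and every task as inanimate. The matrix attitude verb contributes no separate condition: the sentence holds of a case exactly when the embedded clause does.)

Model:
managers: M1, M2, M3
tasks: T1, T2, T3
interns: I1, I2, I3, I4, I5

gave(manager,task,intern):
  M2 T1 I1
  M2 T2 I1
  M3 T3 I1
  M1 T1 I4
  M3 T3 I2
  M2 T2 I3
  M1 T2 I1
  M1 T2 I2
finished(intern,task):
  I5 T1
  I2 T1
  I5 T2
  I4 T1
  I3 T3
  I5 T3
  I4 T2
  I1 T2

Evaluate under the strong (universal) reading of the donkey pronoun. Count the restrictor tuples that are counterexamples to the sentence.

5

"her" takes "an intern" as antecedent and "it" takes "a task"; both are donkey pronouns co-varying with the restrictor.
Strong reading: for every (m,t,i) with gave(m,t,i), finished(i,t).
Restrictor triples: (M1,T1,I4)→finished(I4,T1) ✓  (M1,T2,I1)→finished(I1,T2) ✓  (M1,T2,I2)→finished(I2,T2) ✗  (M2,T1,I1)→finished(I1,T1) ✗  (M2,T2,I1)→finished(I1,T2) ✓  (M2,T2,I3)→finished(I3,T2) ✗  (M3,T3,I1)→finished(I1,T3) ✗  (M3,T3,I2)→finished(I2,T3) ✗
Counterexamples (restrictor triples failing the scope): 5.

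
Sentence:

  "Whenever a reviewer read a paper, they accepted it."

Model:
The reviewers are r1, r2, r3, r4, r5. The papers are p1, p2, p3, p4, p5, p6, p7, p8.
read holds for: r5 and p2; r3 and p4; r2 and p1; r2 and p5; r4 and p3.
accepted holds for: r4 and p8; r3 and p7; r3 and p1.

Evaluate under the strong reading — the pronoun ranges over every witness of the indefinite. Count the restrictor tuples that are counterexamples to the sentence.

5

"it" takes "a paper" as antecedent — a donkey pronoun bound across the clause boundary.
Strong reading: for every (r,p) with read(r,p), accepted(r,p).
Restrictor pairs: (r2,p1) ✗  (r2,p5) ✗  (r3,p4) ✗  (r4,p3) ✗  (r5,p2) ✗
Counterexamples (restrictor pairs failing the scope): 5.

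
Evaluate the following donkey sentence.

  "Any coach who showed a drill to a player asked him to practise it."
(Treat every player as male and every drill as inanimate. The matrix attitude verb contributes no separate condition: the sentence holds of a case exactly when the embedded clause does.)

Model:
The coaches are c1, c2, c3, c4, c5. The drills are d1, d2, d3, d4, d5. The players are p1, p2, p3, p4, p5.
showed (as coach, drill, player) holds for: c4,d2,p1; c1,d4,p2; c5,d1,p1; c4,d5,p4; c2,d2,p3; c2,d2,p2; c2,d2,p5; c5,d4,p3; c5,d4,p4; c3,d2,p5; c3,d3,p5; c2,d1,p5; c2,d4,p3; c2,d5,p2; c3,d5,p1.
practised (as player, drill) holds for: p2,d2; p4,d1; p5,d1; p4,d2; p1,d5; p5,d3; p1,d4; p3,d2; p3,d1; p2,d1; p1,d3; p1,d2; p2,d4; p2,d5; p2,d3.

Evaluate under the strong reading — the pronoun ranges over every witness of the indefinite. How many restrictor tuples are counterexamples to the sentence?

"him" takes "a player" as antecedent and "it" takes "a drill"; both are donkey pronouns co-varying with the restrictor.
Strong reading: for every (c,d,p) with showed(c,d,p), practised(p,d).
Restrictor triples: (c1,d4,p2)→practised(p2,d4) ✓  (c2,d1,p5)→practised(p5,d1) ✓  (c2,d2,p2)→practised(p2,d2) ✓  (c2,d2,p3)→practised(p3,d2) ✓  (c2,d2,p5)→practised(p5,d2) ✗  (c2,d4,p3)→practised(p3,d4) ✗  (c2,d5,p2)→practised(p2,d5) ✓  (c3,d2,p5)→practised(p5,d2) ✗  (c3,d3,p5)→practised(p5,d3) ✓  (c3,d5,p1)→practised(p1,d5) ✓  (c4,d2,p1)→practised(p1,d2) ✓  (c4,d5,p4)→practised(p4,d5) ✗  (c5,d1,p1)→practised(p1,d1) ✗  (c5,d4,p3)→practised(p3,d4) ✗  (c5,d4,p4)→practised(p4,d4) ✗
Counterexamples (restrictor triples failing the scope): 7.

7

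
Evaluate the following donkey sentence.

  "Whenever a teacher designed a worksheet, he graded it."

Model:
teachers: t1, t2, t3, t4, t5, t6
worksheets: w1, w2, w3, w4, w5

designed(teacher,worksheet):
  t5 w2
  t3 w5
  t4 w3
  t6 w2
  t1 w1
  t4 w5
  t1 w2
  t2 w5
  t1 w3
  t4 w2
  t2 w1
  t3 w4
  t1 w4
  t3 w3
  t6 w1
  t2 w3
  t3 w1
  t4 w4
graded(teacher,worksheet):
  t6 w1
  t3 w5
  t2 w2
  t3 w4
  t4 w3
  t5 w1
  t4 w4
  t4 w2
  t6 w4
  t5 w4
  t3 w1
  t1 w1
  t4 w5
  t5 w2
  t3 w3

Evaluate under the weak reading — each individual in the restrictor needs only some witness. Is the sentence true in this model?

False

"it" takes "a worksheet" as antecedent — a donkey pronoun bound across the clause boundary.
Weak reading: every teacher t with some designed-worksheet has at least one designed-worksheet w such that graded(t,w).
Per teacher: t1:✓  t2:✗  t3:✓  t4:✓  t5:✓  t6:✓
t2 has no witness among its designed-worksheets.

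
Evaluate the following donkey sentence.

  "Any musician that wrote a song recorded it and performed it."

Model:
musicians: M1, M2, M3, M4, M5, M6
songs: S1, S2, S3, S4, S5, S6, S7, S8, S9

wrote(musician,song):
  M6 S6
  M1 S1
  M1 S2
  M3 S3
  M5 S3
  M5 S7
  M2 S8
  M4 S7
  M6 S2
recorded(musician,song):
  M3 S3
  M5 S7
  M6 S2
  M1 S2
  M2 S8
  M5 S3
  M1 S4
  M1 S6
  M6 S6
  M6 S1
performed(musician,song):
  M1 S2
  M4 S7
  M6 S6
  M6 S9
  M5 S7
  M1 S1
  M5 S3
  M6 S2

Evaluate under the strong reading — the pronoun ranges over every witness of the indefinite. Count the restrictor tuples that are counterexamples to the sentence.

4

"it" takes "a song" as antecedent — a donkey pronoun bound across the clause boundary.
Strong reading: for every (m,s) with wrote(m,s), recorded(m,s) ∧ performed(m,s).
Restrictor pairs: (M1,S1) ✗  (M1,S2) ✓  (M2,S8) ✗  (M3,S3) ✗  (M4,S7) ✗  (M5,S3) ✓  (M5,S7) ✓  (M6,S2) ✓  (M6,S6) ✓
Counterexamples (restrictor pairs failing the scope): 4.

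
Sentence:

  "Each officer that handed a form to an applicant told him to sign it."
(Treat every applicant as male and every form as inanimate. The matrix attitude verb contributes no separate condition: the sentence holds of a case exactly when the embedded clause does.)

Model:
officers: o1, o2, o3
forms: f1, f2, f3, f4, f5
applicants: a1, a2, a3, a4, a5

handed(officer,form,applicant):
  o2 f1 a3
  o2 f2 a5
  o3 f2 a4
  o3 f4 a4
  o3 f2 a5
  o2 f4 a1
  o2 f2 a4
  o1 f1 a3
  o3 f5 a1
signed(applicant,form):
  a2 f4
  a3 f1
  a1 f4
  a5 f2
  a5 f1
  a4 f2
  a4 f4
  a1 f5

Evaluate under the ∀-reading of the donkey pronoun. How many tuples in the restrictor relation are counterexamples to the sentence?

"him" takes "an applicant" as antecedent and "it" takes "a form"; both are donkey pronouns co-varying with the restrictor.
Strong reading: for every (o,f,a) with handed(o,f,a), signed(a,f).
Restrictor triples: (o1,f1,a3)→signed(a3,f1) ✓  (o2,f1,a3)→signed(a3,f1) ✓  (o2,f2,a4)→signed(a4,f2) ✓  (o2,f2,a5)→signed(a5,f2) ✓  (o2,f4,a1)→signed(a1,f4) ✓  (o3,f2,a4)→signed(a4,f2) ✓  (o3,f2,a5)→signed(a5,f2) ✓  (o3,f4,a4)→signed(a4,f4) ✓  (o3,f5,a1)→signed(a1,f5) ✓
Counterexamples (restrictor triples failing the scope): 0.

0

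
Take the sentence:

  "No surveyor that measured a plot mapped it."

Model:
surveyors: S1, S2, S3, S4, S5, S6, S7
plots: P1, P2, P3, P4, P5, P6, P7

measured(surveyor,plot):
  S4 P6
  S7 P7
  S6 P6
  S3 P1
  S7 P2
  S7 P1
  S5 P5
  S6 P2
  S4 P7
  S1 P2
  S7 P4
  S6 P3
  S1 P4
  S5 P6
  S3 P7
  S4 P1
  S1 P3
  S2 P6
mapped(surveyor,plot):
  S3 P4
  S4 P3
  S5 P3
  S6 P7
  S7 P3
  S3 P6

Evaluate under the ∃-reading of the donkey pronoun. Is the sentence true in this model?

"it" takes "a plot" as antecedent — a donkey pronoun bound across the clause boundary.
Truth condition: for no (s,p) with measured(s,p) does mapped(s,p) hold.
Restrictor pairs — does the scope hold? (S1,P2):fails  (S1,P3):fails  (S1,P4):fails  (S2,P6):fails  (S3,P1):fails  (S3,P7):fails  (S4,P1):fails  (S4,P6):fails  (S4,P7):fails  (S5,P5):fails  (S5,P6):fails  (S6,P2):fails  (S6,P3):fails  (S6,P6):fails  (S7,P1):fails  (S7,P2):fails  (S7,P4):fails  (S7,P7):fails
Scope holds for no restrictor pair, so the sentence is true.

True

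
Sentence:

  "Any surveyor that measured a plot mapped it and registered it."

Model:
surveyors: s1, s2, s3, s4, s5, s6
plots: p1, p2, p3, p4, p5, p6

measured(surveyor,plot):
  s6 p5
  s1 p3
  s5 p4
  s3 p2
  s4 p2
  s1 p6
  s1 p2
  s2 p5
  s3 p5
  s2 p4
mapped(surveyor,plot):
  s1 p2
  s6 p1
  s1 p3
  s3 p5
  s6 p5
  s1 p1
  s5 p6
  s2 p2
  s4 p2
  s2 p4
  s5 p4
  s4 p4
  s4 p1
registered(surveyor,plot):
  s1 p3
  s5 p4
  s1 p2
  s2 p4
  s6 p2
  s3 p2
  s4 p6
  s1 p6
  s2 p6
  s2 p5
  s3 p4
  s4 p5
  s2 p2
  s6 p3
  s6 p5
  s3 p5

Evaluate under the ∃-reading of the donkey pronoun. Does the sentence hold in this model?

False

"it" takes "a plot" as antecedent — a donkey pronoun bound across the clause boundary.
Weak reading: every surveyor s with some measured-plot has at least one measured-plot p such that mapped(s,p) ∧ registered(s,p).
Per surveyor: s1:✓  s2:✓  s3:✓  s4:✗  s5:✓  s6:✓
s4 has no witness among its measured-plots.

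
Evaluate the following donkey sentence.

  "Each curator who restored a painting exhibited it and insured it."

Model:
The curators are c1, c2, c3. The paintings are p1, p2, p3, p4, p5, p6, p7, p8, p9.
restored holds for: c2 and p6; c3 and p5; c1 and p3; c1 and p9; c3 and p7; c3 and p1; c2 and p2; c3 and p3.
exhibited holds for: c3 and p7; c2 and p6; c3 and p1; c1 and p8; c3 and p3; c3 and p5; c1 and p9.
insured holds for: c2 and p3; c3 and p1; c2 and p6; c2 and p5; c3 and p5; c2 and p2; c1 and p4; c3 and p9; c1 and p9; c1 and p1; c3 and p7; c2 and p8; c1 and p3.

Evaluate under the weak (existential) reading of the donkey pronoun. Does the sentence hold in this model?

"it" takes "a painting" as antecedent — a donkey pronoun bound across the clause boundary.
Weak reading: every curator c with some restored-painting has at least one restored-painting p such that exhibited(c,p) ∧ insured(c,p).
Per curator: c1:✓  c2:✓  c3:✓
Every curator in the restrictor has a witness.

True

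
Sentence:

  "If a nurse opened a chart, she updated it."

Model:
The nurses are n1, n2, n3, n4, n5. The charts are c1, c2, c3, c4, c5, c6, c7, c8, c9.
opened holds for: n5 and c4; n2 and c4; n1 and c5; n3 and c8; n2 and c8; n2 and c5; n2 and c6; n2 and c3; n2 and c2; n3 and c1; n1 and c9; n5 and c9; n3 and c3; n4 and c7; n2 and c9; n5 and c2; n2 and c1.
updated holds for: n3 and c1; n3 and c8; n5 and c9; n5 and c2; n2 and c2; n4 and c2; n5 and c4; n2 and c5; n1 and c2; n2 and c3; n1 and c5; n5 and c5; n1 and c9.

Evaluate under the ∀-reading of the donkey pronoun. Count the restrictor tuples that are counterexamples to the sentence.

7

"it" takes "a chart" as antecedent — a donkey pronoun bound across the clause boundary.
Strong reading: for every (n,c) with opened(n,c), updated(n,c).
Restrictor pairs: (n1,c5) ✓  (n1,c9) ✓  (n2,c1) ✗  (n2,c2) ✓  (n2,c3) ✓  (n2,c4) ✗  (n2,c5) ✓  (n2,c6) ✗  (n2,c8) ✗  (n2,c9) ✗  (n3,c1) ✓  (n3,c3) ✗  (n3,c8) ✓  (n4,c7) ✗  (n5,c2) ✓  (n5,c4) ✓  (n5,c9) ✓
Counterexamples (restrictor pairs failing the scope): 7.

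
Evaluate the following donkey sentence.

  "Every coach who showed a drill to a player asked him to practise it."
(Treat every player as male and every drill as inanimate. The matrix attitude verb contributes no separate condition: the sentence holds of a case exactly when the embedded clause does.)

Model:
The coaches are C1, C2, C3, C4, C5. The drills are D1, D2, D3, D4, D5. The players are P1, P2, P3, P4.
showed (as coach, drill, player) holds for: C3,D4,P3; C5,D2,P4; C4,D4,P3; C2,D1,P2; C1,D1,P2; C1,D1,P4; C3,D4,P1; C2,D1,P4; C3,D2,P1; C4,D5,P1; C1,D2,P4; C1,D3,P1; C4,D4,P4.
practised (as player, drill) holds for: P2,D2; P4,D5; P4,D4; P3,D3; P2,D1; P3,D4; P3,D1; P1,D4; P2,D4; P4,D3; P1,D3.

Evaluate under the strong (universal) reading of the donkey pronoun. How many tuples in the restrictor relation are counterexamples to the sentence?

6

"him" takes "a player" as antecedent and "it" takes "a drill"; both are donkey pronouns co-varying with the restrictor.
Strong reading: for every (c,d,p) with showed(c,d,p), practised(p,d).
Restrictor triples: (C1,D1,P2)→practised(P2,D1) ✓  (C1,D1,P4)→practised(P4,D1) ✗  (C1,D2,P4)→practised(P4,D2) ✗  (C1,D3,P1)→practised(P1,D3) ✓  (C2,D1,P2)→practised(P2,D1) ✓  (C2,D1,P4)→practised(P4,D1) ✗  (C3,D2,P1)→practised(P1,D2) ✗  (C3,D4,P1)→practised(P1,D4) ✓  (C3,D4,P3)→practised(P3,D4) ✓  (C4,D4,P3)→practised(P3,D4) ✓  (C4,D4,P4)→practised(P4,D4) ✓  (C4,D5,P1)→practised(P1,D5) ✗  (C5,D2,P4)→practised(P4,D2) ✗
Counterexamples (restrictor triples failing the scope): 6.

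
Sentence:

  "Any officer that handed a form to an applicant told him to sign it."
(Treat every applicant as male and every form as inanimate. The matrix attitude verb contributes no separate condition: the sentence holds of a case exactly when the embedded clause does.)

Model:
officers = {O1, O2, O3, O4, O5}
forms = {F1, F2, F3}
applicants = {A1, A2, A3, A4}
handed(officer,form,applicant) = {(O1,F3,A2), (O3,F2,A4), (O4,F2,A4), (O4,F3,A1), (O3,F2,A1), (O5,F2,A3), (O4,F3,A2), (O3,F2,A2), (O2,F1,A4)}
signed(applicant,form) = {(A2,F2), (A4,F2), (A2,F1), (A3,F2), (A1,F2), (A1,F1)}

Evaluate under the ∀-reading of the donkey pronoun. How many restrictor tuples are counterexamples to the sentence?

"him" takes "an applicant" as antecedent and "it" takes "a form"; both are donkey pronouns co-varying with the restrictor.
Strong reading: for every (o,f,a) with handed(o,f,a), signed(a,f).
Restrictor triples: (O1,F3,A2)→signed(A2,F3) ✗  (O2,F1,A4)→signed(A4,F1) ✗  (O3,F2,A1)→signed(A1,F2) ✓  (O3,F2,A2)→signed(A2,F2) ✓  (O3,F2,A4)→signed(A4,F2) ✓  (O4,F2,A4)→signed(A4,F2) ✓  (O4,F3,A1)→signed(A1,F3) ✗  (O4,F3,A2)→signed(A2,F3) ✗  (O5,F2,A3)→signed(A3,F2) ✓
Counterexamples (restrictor triples failing the scope): 4.

4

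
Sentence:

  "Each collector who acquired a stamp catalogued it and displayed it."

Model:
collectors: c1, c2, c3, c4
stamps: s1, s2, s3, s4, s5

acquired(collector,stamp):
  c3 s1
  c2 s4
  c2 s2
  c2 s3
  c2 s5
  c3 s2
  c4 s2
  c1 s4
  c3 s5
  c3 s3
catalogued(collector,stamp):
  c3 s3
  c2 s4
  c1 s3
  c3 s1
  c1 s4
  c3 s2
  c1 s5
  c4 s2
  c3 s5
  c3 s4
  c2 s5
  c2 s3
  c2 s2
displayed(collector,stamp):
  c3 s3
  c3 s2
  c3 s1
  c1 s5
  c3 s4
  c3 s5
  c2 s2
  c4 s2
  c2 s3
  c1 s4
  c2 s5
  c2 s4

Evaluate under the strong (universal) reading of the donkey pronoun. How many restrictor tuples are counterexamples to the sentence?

"it" takes "a stamp" as antecedent — a donkey pronoun bound across the clause boundary.
Strong reading: for every (c,s) with acquired(c,s), catalogued(c,s) ∧ displayed(c,s).
Restrictor pairs: (c1,s4) ✓  (c2,s2) ✓  (c2,s3) ✓  (c2,s4) ✓  (c2,s5) ✓  (c3,s1) ✓  (c3,s2) ✓  (c3,s3) ✓  (c3,s5) ✓  (c4,s2) ✓
Counterexamples (restrictor pairs failing the scope): 0.

0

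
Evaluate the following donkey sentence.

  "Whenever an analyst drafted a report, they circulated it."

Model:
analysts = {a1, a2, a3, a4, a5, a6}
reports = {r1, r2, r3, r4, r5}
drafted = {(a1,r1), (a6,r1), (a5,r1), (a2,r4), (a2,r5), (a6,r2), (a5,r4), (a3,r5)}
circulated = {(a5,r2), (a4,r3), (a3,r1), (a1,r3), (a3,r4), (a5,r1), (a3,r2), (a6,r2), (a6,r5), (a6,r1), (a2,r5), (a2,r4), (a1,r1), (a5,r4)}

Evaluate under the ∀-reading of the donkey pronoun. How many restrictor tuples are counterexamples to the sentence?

1

"it" takes "a report" as antecedent — a donkey pronoun bound across the clause boundary.
Strong reading: for every (a,r) with drafted(a,r), circulated(a,r).
Restrictor pairs: (a1,r1) ✓  (a2,r4) ✓  (a2,r5) ✓  (a3,r5) ✗  (a5,r1) ✓  (a5,r4) ✓  (a6,r1) ✓  (a6,r2) ✓
Counterexamples (restrictor pairs failing the scope): 1.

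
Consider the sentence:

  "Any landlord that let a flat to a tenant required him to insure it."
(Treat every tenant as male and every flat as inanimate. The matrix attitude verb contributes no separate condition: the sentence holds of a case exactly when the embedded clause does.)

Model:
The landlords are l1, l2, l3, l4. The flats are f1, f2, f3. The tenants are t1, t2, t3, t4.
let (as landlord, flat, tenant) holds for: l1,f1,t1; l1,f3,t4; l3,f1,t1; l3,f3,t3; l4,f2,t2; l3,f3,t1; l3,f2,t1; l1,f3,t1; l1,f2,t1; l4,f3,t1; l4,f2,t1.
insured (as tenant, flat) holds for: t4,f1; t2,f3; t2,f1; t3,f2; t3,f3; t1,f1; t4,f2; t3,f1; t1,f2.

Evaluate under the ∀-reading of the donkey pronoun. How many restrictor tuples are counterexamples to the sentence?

"him" takes "a tenant" as antecedent and "it" takes "a flat"; both are donkey pronouns co-varying with the restrictor.
Strong reading: for every (l,f,t) with let(l,f,t), insured(t,f).
Restrictor triples: (l1,f1,t1)→insured(t1,f1) ✓  (l1,f2,t1)→insured(t1,f2) ✓  (l1,f3,t1)→insured(t1,f3) ✗  (l1,f3,t4)→insured(t4,f3) ✗  (l3,f1,t1)→insured(t1,f1) ✓  (l3,f2,t1)→insured(t1,f2) ✓  (l3,f3,t1)→insured(t1,f3) ✗  (l3,f3,t3)→insured(t3,f3) ✓  (l4,f2,t1)→insured(t1,f2) ✓  (l4,f2,t2)→insured(t2,f2) ✗  (l4,f3,t1)→insured(t1,f3) ✗
Counterexamples (restrictor triples failing the scope): 5.

5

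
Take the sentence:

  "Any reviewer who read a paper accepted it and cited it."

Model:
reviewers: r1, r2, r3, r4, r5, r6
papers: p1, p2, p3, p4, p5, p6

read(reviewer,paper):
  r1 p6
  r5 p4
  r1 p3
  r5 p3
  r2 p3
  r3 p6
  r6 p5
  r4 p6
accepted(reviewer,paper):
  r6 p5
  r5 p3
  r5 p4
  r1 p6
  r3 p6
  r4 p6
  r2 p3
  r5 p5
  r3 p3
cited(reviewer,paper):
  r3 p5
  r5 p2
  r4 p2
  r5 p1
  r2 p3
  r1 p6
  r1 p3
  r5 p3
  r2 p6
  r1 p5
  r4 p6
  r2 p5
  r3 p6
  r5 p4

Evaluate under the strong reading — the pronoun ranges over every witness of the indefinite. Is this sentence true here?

"it" takes "a paper" as antecedent — a donkey pronoun bound across the clause boundary.
Strong reading: for every (r,p) with read(r,p), accepted(r,p) ∧ cited(r,p).
Restrictor pairs: (r1,p3) ✗  (r1,p6) ✓  (r2,p3) ✓  (r3,p6) ✓  (r4,p6) ✓  (r5,p3) ✓  (r5,p4) ✓  (r6,p5) ✗
Counterexample: (r1,p3) is in read but fails the scope.

False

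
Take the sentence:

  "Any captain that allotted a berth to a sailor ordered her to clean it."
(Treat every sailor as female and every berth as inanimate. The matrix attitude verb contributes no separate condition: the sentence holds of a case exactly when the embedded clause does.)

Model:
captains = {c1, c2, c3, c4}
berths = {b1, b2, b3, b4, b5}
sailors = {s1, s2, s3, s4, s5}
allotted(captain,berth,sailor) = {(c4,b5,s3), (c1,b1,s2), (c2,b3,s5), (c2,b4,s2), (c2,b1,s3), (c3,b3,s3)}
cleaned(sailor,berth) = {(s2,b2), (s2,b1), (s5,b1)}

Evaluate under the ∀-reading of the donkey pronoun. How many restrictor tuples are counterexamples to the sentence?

"her" takes "a sailor" as antecedent and "it" takes "a berth"; both are donkey pronouns co-varying with the restrictor.
Strong reading: for every (c,b,s) with allotted(c,b,s), cleaned(s,b).
Restrictor triples: (c1,b1,s2)→cleaned(s2,b1) ✓  (c2,b1,s3)→cleaned(s3,b1) ✗  (c2,b3,s5)→cleaned(s5,b3) ✗  (c2,b4,s2)→cleaned(s2,b4) ✗  (c3,b3,s3)→cleaned(s3,b3) ✗  (c4,b5,s3)→cleaned(s3,b5) ✗
Counterexamples (restrictor triples failing the scope): 5.

5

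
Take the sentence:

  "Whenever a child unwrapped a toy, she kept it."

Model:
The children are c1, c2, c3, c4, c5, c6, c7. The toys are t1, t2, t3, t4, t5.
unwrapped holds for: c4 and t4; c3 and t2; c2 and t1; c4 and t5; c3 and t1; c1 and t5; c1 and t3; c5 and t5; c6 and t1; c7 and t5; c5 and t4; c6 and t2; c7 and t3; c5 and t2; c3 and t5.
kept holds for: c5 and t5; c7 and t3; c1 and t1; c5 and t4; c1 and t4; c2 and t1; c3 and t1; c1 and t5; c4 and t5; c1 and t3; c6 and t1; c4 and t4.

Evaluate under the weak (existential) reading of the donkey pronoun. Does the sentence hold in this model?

"it" takes "a toy" as antecedent — a donkey pronoun bound across the clause boundary.
Weak reading: every child c with some unwrapped-toy has at least one unwrapped-toy t such that kept(c,t).
Per child: c1:✓  c2:✓  c3:✓  c4:✓  c5:✓  c6:✓  c7:✓
Every child in the restrictor has a witness.

True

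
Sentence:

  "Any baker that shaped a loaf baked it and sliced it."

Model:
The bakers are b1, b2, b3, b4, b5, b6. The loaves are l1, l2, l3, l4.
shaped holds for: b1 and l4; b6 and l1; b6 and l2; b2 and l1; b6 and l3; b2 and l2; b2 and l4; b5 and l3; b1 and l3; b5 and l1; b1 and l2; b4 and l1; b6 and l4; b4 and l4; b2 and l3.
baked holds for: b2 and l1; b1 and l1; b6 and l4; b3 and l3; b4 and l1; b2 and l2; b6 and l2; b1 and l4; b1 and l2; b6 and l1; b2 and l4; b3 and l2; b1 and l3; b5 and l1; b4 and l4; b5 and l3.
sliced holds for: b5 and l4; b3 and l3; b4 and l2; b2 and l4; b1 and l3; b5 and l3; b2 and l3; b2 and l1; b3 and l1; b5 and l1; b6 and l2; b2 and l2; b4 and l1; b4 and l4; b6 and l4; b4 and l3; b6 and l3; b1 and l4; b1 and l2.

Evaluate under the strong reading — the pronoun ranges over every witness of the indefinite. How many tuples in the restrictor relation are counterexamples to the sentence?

3

"it" takes "a loaf" as antecedent — a donkey pronoun bound across the clause boundary.
Strong reading: for every (b,l) with shaped(b,l), baked(b,l) ∧ sliced(b,l).
Restrictor pairs: (b1,l2) ✓  (b1,l3) ✓  (b1,l4) ✓  (b2,l1) ✓  (b2,l2) ✓  (b2,l3) ✗  (b2,l4) ✓  (b4,l1) ✓  (b4,l4) ✓  (b5,l1) ✓  (b5,l3) ✓  (b6,l1) ✗  (b6,l2) ✓  (b6,l3) ✗  (b6,l4) ✓
Counterexamples (restrictor pairs failing the scope): 3.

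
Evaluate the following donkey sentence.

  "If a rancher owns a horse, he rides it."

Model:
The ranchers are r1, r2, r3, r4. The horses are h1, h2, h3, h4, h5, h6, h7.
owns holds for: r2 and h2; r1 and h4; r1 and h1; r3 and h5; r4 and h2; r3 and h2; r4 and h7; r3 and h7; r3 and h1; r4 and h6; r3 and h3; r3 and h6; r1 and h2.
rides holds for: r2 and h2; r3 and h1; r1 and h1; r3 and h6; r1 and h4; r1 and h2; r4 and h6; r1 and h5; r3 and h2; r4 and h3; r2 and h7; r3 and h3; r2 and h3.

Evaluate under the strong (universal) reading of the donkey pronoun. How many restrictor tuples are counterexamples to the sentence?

4

"it" takes "a horse" as antecedent — a donkey pronoun bound across the clause boundary.
Strong reading: for every (r,h) with owns(r,h), rides(r,h).
Restrictor pairs: (r1,h1) ✓  (r1,h2) ✓  (r1,h4) ✓  (r2,h2) ✓  (r3,h1) ✓  (r3,h2) ✓  (r3,h3) ✓  (r3,h5) ✗  (r3,h6) ✓  (r3,h7) ✗  (r4,h2) ✗  (r4,h6) ✓  (r4,h7) ✗
Counterexamples (restrictor pairs failing the scope): 4.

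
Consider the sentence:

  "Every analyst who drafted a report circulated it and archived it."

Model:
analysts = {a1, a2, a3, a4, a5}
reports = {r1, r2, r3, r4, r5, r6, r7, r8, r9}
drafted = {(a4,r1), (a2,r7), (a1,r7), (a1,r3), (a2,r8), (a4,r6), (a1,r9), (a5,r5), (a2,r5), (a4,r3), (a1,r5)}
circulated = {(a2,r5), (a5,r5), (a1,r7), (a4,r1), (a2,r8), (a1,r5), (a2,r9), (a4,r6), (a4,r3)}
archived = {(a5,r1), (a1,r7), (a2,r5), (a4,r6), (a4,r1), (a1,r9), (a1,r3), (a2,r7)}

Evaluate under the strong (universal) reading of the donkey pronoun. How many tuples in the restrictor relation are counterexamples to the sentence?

7

"it" takes "a report" as antecedent — a donkey pronoun bound across the clause boundary.
Strong reading: for every (a,r) with drafted(a,r), circulated(a,r) ∧ archived(a,r).
Restrictor pairs: (a1,r3) ✗  (a1,r5) ✗  (a1,r7) ✓  (a1,r9) ✗  (a2,r5) ✓  (a2,r7) ✗  (a2,r8) ✗  (a4,r1) ✓  (a4,r3) ✗  (a4,r6) ✓  (a5,r5) ✗
Counterexamples (restrictor pairs failing the scope): 7.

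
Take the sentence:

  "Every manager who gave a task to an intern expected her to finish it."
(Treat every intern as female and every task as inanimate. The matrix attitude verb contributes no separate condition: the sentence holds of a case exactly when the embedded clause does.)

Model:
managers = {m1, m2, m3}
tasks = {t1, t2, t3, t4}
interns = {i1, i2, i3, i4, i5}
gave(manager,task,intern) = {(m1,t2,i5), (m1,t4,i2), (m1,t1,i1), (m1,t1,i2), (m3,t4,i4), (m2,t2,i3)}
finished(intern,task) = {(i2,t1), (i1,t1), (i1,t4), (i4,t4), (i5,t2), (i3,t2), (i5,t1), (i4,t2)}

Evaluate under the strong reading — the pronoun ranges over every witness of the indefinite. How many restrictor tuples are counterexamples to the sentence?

1

"her" takes "an intern" as antecedent and "it" takes "a task"; both are donkey pronouns co-varying with the restrictor.
Strong reading: for every (m,t,i) with gave(m,t,i), finished(i,t).
Restrictor triples: (m1,t1,i1)→finished(i1,t1) ✓  (m1,t1,i2)→finished(i2,t1) ✓  (m1,t2,i5)→finished(i5,t2) ✓  (m1,t4,i2)→finished(i2,t4) ✗  (m2,t2,i3)→finished(i3,t2) ✓  (m3,t4,i4)→finished(i4,t4) ✓
Counterexamples (restrictor triples failing the scope): 1.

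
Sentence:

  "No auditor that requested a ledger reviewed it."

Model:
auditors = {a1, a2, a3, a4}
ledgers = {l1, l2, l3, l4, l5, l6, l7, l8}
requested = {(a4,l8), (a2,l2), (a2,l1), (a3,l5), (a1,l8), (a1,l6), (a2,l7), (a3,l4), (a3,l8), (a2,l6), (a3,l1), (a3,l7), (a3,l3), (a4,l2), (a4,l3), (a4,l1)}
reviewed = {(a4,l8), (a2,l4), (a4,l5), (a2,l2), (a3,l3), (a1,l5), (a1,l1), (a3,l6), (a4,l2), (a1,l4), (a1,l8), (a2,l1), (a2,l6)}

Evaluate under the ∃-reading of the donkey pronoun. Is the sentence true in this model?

False

"it" takes "a ledger" as antecedent — a donkey pronoun bound across the clause boundary.
Truth condition: for no (a,l) with requested(a,l) does reviewed(a,l) hold.
Restrictor pairs — does the scope hold? (a1,l6):fails  (a1,l8):holds  (a2,l1):holds  (a2,l2):holds  (a2,l6):holds  (a2,l7):fails  (a3,l1):fails  (a3,l3):holds  (a3,l4):fails  (a3,l5):fails  (a3,l7):fails  (a3,l8):fails  (a4,l1):fails  (a4,l2):holds  (a4,l3):fails  (a4,l8):holds
Scope holds for 7 pair(s), so the sentence is false.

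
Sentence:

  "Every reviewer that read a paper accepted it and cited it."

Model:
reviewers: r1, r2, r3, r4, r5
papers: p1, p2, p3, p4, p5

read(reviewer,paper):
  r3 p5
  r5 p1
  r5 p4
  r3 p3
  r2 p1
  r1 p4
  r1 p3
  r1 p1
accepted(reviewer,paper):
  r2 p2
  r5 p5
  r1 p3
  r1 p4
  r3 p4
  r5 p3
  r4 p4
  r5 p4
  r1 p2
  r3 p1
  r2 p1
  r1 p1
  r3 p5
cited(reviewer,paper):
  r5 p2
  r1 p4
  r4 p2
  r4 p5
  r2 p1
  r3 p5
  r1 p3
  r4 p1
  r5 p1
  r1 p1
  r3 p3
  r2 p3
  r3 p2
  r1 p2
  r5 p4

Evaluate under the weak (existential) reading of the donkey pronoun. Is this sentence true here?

"it" takes "a paper" as antecedent — a donkey pronoun bound across the clause boundary.
Weak reading: every reviewer r with some read-paper has at least one read-paper p such that accepted(r,p) ∧ cited(r,p).
Per reviewer: r1:✓  r2:✓  r3:✓  r5:✓
Every reviewer in the restrictor has a witness.

True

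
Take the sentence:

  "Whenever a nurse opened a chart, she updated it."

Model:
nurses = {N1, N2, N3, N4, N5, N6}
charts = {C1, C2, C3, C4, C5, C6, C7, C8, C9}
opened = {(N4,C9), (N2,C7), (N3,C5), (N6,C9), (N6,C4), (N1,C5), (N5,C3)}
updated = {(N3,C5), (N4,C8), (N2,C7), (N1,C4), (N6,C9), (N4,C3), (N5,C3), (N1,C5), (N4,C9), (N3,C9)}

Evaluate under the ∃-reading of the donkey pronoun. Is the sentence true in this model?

"it" takes "a chart" as antecedent — a donkey pronoun bound across the clause boundary.
Weak reading: every nurse n with some opened-chart has at least one opened-chart c such that updated(n,c).
Per nurse: N1:✓  N2:✓  N3:✓  N4:✓  N5:✓  N6:✓
Every nurse in the restrictor has a witness.

True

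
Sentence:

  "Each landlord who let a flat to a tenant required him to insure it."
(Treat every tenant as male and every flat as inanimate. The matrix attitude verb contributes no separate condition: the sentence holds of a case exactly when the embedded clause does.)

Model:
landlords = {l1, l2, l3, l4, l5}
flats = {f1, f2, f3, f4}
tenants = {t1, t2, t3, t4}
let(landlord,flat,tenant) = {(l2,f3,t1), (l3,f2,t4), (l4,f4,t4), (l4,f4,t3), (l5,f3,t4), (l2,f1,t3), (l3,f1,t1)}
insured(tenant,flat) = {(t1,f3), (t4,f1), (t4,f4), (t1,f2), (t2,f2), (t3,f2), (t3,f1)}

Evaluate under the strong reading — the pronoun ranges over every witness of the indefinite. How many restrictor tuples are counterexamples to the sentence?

"him" takes "a tenant" as antecedent and "it" takes "a flat"; both are donkey pronouns co-varying with the restrictor.
Strong reading: for every (l,f,t) with let(l,f,t), insured(t,f).
Restrictor triples: (l2,f1,t3)→insured(t3,f1) ✓  (l2,f3,t1)→insured(t1,f3) ✓  (l3,f1,t1)→insured(t1,f1) ✗  (l3,f2,t4)→insured(t4,f2) ✗  (l4,f4,t3)→insured(t3,f4) ✗  (l4,f4,t4)→insured(t4,f4) ✓  (l5,f3,t4)→insured(t4,f3) ✗
Counterexamples (restrictor triples failing the scope): 4.

4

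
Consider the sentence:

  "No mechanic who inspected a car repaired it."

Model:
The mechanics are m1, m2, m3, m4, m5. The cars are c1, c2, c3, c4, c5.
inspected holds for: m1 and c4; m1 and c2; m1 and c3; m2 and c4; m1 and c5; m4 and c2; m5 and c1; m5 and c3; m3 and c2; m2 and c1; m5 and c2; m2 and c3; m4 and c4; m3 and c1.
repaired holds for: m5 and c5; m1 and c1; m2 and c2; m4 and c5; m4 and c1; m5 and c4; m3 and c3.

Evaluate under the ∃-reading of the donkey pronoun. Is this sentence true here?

True

"it" takes "a car" as antecedent — a donkey pronoun bound across the clause boundary.
Truth condition: for no (m,c) with inspected(m,c) does repaired(m,c) hold.
Restrictor pairs — does the scope hold? (m1,c2):fails  (m1,c3):fails  (m1,c4):fails  (m1,c5):fails  (m2,c1):fails  (m2,c3):fails  (m2,c4):fails  (m3,c1):fails  (m3,c2):fails  (m4,c2):fails  (m4,c4):fails  (m5,c1):fails  (m5,c2):fails  (m5,c3):fails
Scope holds for no restrictor pair, so the sentence is true.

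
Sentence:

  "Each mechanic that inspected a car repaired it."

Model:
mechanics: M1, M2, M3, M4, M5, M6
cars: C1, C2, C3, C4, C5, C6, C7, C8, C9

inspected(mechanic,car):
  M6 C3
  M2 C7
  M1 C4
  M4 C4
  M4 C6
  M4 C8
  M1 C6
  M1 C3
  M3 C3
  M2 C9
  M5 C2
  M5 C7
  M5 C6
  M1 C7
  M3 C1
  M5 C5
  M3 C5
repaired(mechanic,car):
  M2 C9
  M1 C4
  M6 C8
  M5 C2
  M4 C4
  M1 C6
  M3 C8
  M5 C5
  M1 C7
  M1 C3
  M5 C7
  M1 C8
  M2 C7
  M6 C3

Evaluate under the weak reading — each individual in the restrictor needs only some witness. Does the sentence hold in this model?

False

"it" takes "a car" as antecedent — a donkey pronoun bound across the clause boundary.
Weak reading: every mechanic m with some inspected-car has at least one inspected-car c such that repaired(m,c).
Per mechanic: M1:✓  M2:✓  M3:✗  M4:✓  M5:✓  M6:✓
M3 has no witness among its inspected-cars.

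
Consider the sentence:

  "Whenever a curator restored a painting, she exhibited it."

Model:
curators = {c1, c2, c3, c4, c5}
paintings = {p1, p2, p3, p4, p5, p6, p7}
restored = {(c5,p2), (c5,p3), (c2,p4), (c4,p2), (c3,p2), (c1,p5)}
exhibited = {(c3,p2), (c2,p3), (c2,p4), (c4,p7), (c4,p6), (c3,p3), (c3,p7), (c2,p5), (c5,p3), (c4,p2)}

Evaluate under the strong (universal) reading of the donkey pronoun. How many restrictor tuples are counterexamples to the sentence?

2

"it" takes "a painting" as antecedent — a donkey pronoun bound across the clause boundary.
Strong reading: for every (c,p) with restored(c,p), exhibited(c,p).
Restrictor pairs: (c1,p5) ✗  (c2,p4) ✓  (c3,p2) ✓  (c4,p2) ✓  (c5,p2) ✗  (c5,p3) ✓
Counterexamples (restrictor pairs failing the scope): 2.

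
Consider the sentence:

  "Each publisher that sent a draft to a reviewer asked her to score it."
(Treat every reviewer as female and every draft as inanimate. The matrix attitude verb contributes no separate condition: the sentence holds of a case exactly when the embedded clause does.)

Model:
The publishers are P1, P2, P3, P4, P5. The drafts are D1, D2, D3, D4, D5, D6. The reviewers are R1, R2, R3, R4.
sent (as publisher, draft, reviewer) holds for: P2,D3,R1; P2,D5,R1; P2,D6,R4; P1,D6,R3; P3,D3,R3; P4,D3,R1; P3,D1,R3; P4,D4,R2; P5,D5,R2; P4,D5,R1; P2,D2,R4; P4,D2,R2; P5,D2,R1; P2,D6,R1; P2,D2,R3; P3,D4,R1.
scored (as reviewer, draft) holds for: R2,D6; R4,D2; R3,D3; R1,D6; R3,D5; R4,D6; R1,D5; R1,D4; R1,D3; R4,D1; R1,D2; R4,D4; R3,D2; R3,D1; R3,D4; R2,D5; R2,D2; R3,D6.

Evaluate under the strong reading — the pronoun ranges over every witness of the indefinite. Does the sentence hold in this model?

"her" takes "a reviewer" as antecedent and "it" takes "a draft"; both are donkey pronouns co-varying with the restrictor.
Strong reading: for every (p,d,r) with sent(p,d,r), scored(r,d).
Restrictor triples: (P1,D6,R3)→scored(R3,D6) ✓  (P2,D2,R3)→scored(R3,D2) ✓  (P2,D2,R4)→scored(R4,D2) ✓  (P2,D3,R1)→scored(R1,D3) ✓  (P2,D5,R1)→scored(R1,D5) ✓  (P2,D6,R1)→scored(R1,D6) ✓  (P2,D6,R4)→scored(R4,D6) ✓  (P3,D1,R3)→scored(R3,D1) ✓  (P3,D3,R3)→scored(R3,D3) ✓  (P3,D4,R1)→scored(R1,D4) ✓  (P4,D2,R2)→scored(R2,D2) ✓  (P4,D3,R1)→scored(R1,D3) ✓  (P4,D4,R2)→scored(R2,D4) ✗  (P4,D5,R1)→scored(R1,D5) ✓  (P5,D2,R1)→scored(R1,D2) ✓  (P5,D5,R2)→scored(R2,D5) ✓
Counterexample: (P4,D4,R2) — scored(R2,D4) does not hold.

False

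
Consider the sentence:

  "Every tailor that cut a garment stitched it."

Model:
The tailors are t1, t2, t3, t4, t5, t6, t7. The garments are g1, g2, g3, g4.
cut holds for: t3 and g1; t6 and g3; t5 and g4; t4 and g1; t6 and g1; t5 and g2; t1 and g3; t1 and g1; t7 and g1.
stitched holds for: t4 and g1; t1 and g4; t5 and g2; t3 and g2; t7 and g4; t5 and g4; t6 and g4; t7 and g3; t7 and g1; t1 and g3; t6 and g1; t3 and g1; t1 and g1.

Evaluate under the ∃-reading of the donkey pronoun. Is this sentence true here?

"it" takes "a garment" as antecedent — a donkey pronoun bound across the clause boundary.
Weak reading: every tailor t with some cut-garment has at least one cut-garment g such that stitched(t,g).
Per tailor: t1:✓  t3:✓  t4:✓  t5:✓  t6:✓  t7:✓
Every tailor in the restrictor has a witness.

True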